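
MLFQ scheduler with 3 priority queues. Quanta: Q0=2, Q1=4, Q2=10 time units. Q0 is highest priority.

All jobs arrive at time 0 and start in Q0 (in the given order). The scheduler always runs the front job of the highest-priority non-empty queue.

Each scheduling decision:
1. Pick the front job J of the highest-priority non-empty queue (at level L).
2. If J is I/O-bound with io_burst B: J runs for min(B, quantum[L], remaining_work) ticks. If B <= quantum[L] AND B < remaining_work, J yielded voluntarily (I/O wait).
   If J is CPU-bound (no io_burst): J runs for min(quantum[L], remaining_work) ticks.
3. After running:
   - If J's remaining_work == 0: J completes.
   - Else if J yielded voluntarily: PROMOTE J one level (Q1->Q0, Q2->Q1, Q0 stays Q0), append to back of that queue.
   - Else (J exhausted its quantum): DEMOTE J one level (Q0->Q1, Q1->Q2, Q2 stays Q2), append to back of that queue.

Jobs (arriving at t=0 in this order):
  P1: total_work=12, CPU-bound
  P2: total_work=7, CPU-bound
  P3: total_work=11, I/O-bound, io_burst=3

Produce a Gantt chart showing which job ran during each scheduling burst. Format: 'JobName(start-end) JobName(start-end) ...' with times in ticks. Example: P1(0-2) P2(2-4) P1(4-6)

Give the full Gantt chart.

t=0-2: P1@Q0 runs 2, rem=10, quantum used, demote→Q1. Q0=[P2,P3] Q1=[P1] Q2=[]
t=2-4: P2@Q0 runs 2, rem=5, quantum used, demote→Q1. Q0=[P3] Q1=[P1,P2] Q2=[]
t=4-6: P3@Q0 runs 2, rem=9, quantum used, demote→Q1. Q0=[] Q1=[P1,P2,P3] Q2=[]
t=6-10: P1@Q1 runs 4, rem=6, quantum used, demote→Q2. Q0=[] Q1=[P2,P3] Q2=[P1]
t=10-14: P2@Q1 runs 4, rem=1, quantum used, demote→Q2. Q0=[] Q1=[P3] Q2=[P1,P2]
t=14-17: P3@Q1 runs 3, rem=6, I/O yield, promote→Q0. Q0=[P3] Q1=[] Q2=[P1,P2]
t=17-19: P3@Q0 runs 2, rem=4, quantum used, demote→Q1. Q0=[] Q1=[P3] Q2=[P1,P2]
t=19-22: P3@Q1 runs 3, rem=1, I/O yield, promote→Q0. Q0=[P3] Q1=[] Q2=[P1,P2]
t=22-23: P3@Q0 runs 1, rem=0, completes. Q0=[] Q1=[] Q2=[P1,P2]
t=23-29: P1@Q2 runs 6, rem=0, completes. Q0=[] Q1=[] Q2=[P2]
t=29-30: P2@Q2 runs 1, rem=0, completes. Q0=[] Q1=[] Q2=[]

Answer: P1(0-2) P2(2-4) P3(4-6) P1(6-10) P2(10-14) P3(14-17) P3(17-19) P3(19-22) P3(22-23) P1(23-29) P2(29-30)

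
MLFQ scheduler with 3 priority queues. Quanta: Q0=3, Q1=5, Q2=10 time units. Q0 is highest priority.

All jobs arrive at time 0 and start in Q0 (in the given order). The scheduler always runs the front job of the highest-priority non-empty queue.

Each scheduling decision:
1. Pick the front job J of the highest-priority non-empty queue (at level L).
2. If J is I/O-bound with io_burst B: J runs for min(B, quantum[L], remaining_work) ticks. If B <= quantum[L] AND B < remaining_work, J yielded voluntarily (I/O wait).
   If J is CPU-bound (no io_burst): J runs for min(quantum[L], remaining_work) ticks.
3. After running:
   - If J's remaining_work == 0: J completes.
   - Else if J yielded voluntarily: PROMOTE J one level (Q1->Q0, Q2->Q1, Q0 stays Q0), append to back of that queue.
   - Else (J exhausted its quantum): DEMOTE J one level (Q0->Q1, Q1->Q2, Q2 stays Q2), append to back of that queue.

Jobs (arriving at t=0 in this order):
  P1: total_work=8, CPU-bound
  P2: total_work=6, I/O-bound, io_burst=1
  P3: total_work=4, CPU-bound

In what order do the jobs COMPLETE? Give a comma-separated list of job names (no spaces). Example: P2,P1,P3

t=0-3: P1@Q0 runs 3, rem=5, quantum used, demote→Q1. Q0=[P2,P3] Q1=[P1] Q2=[]
t=3-4: P2@Q0 runs 1, rem=5, I/O yield, promote→Q0. Q0=[P3,P2] Q1=[P1] Q2=[]
t=4-7: P3@Q0 runs 3, rem=1, quantum used, demote→Q1. Q0=[P2] Q1=[P1,P3] Q2=[]
t=7-8: P2@Q0 runs 1, rem=4, I/O yield, promote→Q0. Q0=[P2] Q1=[P1,P3] Q2=[]
t=8-9: P2@Q0 runs 1, rem=3, I/O yield, promote→Q0. Q0=[P2] Q1=[P1,P3] Q2=[]
t=9-10: P2@Q0 runs 1, rem=2, I/O yield, promote→Q0. Q0=[P2] Q1=[P1,P3] Q2=[]
t=10-11: P2@Q0 runs 1, rem=1, I/O yield, promote→Q0. Q0=[P2] Q1=[P1,P3] Q2=[]
t=11-12: P2@Q0 runs 1, rem=0, completes. Q0=[] Q1=[P1,P3] Q2=[]
t=12-17: P1@Q1 runs 5, rem=0, completes. Q0=[] Q1=[P3] Q2=[]
t=17-18: P3@Q1 runs 1, rem=0, completes. Q0=[] Q1=[] Q2=[]

Answer: P2,P1,P3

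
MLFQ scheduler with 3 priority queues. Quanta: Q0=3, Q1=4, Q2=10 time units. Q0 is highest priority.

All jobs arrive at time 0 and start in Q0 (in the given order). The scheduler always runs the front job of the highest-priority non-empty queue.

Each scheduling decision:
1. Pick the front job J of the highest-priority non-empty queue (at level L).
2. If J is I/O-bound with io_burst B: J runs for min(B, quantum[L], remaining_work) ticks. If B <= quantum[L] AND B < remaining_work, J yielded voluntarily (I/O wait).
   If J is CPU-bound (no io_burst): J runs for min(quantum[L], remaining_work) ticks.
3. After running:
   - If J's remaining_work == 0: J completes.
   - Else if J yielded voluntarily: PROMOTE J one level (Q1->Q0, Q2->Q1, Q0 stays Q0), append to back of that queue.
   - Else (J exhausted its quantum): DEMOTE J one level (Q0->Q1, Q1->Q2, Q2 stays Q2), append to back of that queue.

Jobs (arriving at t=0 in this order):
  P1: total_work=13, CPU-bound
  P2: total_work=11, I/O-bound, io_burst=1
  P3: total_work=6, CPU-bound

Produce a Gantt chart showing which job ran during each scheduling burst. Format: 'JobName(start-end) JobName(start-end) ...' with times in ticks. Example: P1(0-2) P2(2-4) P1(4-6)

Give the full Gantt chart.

t=0-3: P1@Q0 runs 3, rem=10, quantum used, demote→Q1. Q0=[P2,P3] Q1=[P1] Q2=[]
t=3-4: P2@Q0 runs 1, rem=10, I/O yield, promote→Q0. Q0=[P3,P2] Q1=[P1] Q2=[]
t=4-7: P3@Q0 runs 3, rem=3, quantum used, demote→Q1. Q0=[P2] Q1=[P1,P3] Q2=[]
t=7-8: P2@Q0 runs 1, rem=9, I/O yield, promote→Q0. Q0=[P2] Q1=[P1,P3] Q2=[]
t=8-9: P2@Q0 runs 1, rem=8, I/O yield, promote→Q0. Q0=[P2] Q1=[P1,P3] Q2=[]
t=9-10: P2@Q0 runs 1, rem=7, I/O yield, promote→Q0. Q0=[P2] Q1=[P1,P3] Q2=[]
t=10-11: P2@Q0 runs 1, rem=6, I/O yield, promote→Q0. Q0=[P2] Q1=[P1,P3] Q2=[]
t=11-12: P2@Q0 runs 1, rem=5, I/O yield, promote→Q0. Q0=[P2] Q1=[P1,P3] Q2=[]
t=12-13: P2@Q0 runs 1, rem=4, I/O yield, promote→Q0. Q0=[P2] Q1=[P1,P3] Q2=[]
t=13-14: P2@Q0 runs 1, rem=3, I/O yield, promote→Q0. Q0=[P2] Q1=[P1,P3] Q2=[]
t=14-15: P2@Q0 runs 1, rem=2, I/O yield, promote→Q0. Q0=[P2] Q1=[P1,P3] Q2=[]
t=15-16: P2@Q0 runs 1, rem=1, I/O yield, promote→Q0. Q0=[P2] Q1=[P1,P3] Q2=[]
t=16-17: P2@Q0 runs 1, rem=0, completes. Q0=[] Q1=[P1,P3] Q2=[]
t=17-21: P1@Q1 runs 4, rem=6, quantum used, demote→Q2. Q0=[] Q1=[P3] Q2=[P1]
t=21-24: P3@Q1 runs 3, rem=0, completes. Q0=[] Q1=[] Q2=[P1]
t=24-30: P1@Q2 runs 6, rem=0, completes. Q0=[] Q1=[] Q2=[]

Answer: P1(0-3) P2(3-4) P3(4-7) P2(7-8) P2(8-9) P2(9-10) P2(10-11) P2(11-12) P2(12-13) P2(13-14) P2(14-15) P2(15-16) P2(16-17) P1(17-21) P3(21-24) P1(24-30)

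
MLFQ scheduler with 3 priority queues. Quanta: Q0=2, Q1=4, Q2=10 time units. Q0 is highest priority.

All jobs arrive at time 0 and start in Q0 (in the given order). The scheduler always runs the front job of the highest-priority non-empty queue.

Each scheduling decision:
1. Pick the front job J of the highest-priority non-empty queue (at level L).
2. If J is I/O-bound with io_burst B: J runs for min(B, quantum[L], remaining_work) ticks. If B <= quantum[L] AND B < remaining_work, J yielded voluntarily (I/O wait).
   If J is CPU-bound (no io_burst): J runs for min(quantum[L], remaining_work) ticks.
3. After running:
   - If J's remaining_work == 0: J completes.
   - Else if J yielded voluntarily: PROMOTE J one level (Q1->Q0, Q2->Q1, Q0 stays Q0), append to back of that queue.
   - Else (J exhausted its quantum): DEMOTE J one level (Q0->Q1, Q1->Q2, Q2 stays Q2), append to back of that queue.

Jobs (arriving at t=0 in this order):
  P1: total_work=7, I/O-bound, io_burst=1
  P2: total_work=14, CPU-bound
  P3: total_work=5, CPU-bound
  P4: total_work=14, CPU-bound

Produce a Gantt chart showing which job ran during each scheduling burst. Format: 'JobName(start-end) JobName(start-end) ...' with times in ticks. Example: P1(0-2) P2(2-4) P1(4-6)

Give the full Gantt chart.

t=0-1: P1@Q0 runs 1, rem=6, I/O yield, promote→Q0. Q0=[P2,P3,P4,P1] Q1=[] Q2=[]
t=1-3: P2@Q0 runs 2, rem=12, quantum used, demote→Q1. Q0=[P3,P4,P1] Q1=[P2] Q2=[]
t=3-5: P3@Q0 runs 2, rem=3, quantum used, demote→Q1. Q0=[P4,P1] Q1=[P2,P3] Q2=[]
t=5-7: P4@Q0 runs 2, rem=12, quantum used, demote→Q1. Q0=[P1] Q1=[P2,P3,P4] Q2=[]
t=7-8: P1@Q0 runs 1, rem=5, I/O yield, promote→Q0. Q0=[P1] Q1=[P2,P3,P4] Q2=[]
t=8-9: P1@Q0 runs 1, rem=4, I/O yield, promote→Q0. Q0=[P1] Q1=[P2,P3,P4] Q2=[]
t=9-10: P1@Q0 runs 1, rem=3, I/O yield, promote→Q0. Q0=[P1] Q1=[P2,P3,P4] Q2=[]
t=10-11: P1@Q0 runs 1, rem=2, I/O yield, promote→Q0. Q0=[P1] Q1=[P2,P3,P4] Q2=[]
t=11-12: P1@Q0 runs 1, rem=1, I/O yield, promote→Q0. Q0=[P1] Q1=[P2,P3,P4] Q2=[]
t=12-13: P1@Q0 runs 1, rem=0, completes. Q0=[] Q1=[P2,P3,P4] Q2=[]
t=13-17: P2@Q1 runs 4, rem=8, quantum used, demote→Q2. Q0=[] Q1=[P3,P4] Q2=[P2]
t=17-20: P3@Q1 runs 3, rem=0, completes. Q0=[] Q1=[P4] Q2=[P2]
t=20-24: P4@Q1 runs 4, rem=8, quantum used, demote→Q2. Q0=[] Q1=[] Q2=[P2,P4]
t=24-32: P2@Q2 runs 8, rem=0, completes. Q0=[] Q1=[] Q2=[P4]
t=32-40: P4@Q2 runs 8, rem=0, completes. Q0=[] Q1=[] Q2=[]

Answer: P1(0-1) P2(1-3) P3(3-5) P4(5-7) P1(7-8) P1(8-9) P1(9-10) P1(10-11) P1(11-12) P1(12-13) P2(13-17) P3(17-20) P4(20-24) P2(24-32) P4(32-40)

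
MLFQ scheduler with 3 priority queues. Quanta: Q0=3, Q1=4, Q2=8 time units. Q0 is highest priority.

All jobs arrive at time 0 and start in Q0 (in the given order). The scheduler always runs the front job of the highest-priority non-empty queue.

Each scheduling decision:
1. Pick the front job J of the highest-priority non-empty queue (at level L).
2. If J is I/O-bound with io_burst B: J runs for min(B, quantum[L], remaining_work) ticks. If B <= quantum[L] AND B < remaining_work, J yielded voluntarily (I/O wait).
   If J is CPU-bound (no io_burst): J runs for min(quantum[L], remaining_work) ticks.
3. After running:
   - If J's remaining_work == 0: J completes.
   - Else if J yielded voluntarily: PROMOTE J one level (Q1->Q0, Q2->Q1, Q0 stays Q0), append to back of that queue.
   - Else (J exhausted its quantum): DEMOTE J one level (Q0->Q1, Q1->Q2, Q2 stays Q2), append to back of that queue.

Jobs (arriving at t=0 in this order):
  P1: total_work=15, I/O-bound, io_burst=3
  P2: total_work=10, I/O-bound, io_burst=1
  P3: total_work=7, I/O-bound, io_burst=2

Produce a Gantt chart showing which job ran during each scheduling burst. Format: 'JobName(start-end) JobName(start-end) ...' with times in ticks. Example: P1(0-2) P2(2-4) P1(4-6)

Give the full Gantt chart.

Answer: P1(0-3) P2(3-4) P3(4-6) P1(6-9) P2(9-10) P3(10-12) P1(12-15) P2(15-16) P3(16-18) P1(18-21) P2(21-22) P3(22-23) P1(23-26) P2(26-27) P2(27-28) P2(28-29) P2(29-30) P2(30-31) P2(31-32)

Derivation:
t=0-3: P1@Q0 runs 3, rem=12, I/O yield, promote→Q0. Q0=[P2,P3,P1] Q1=[] Q2=[]
t=3-4: P2@Q0 runs 1, rem=9, I/O yield, promote→Q0. Q0=[P3,P1,P2] Q1=[] Q2=[]
t=4-6: P3@Q0 runs 2, rem=5, I/O yield, promote→Q0. Q0=[P1,P2,P3] Q1=[] Q2=[]
t=6-9: P1@Q0 runs 3, rem=9, I/O yield, promote→Q0. Q0=[P2,P3,P1] Q1=[] Q2=[]
t=9-10: P2@Q0 runs 1, rem=8, I/O yield, promote→Q0. Q0=[P3,P1,P2] Q1=[] Q2=[]
t=10-12: P3@Q0 runs 2, rem=3, I/O yield, promote→Q0. Q0=[P1,P2,P3] Q1=[] Q2=[]
t=12-15: P1@Q0 runs 3, rem=6, I/O yield, promote→Q0. Q0=[P2,P3,P1] Q1=[] Q2=[]
t=15-16: P2@Q0 runs 1, rem=7, I/O yield, promote→Q0. Q0=[P3,P1,P2] Q1=[] Q2=[]
t=16-18: P3@Q0 runs 2, rem=1, I/O yield, promote→Q0. Q0=[P1,P2,P3] Q1=[] Q2=[]
t=18-21: P1@Q0 runs 3, rem=3, I/O yield, promote→Q0. Q0=[P2,P3,P1] Q1=[] Q2=[]
t=21-22: P2@Q0 runs 1, rem=6, I/O yield, promote→Q0. Q0=[P3,P1,P2] Q1=[] Q2=[]
t=22-23: P3@Q0 runs 1, rem=0, completes. Q0=[P1,P2] Q1=[] Q2=[]
t=23-26: P1@Q0 runs 3, rem=0, completes. Q0=[P2] Q1=[] Q2=[]
t=26-27: P2@Q0 runs 1, rem=5, I/O yield, promote→Q0. Q0=[P2] Q1=[] Q2=[]
t=27-28: P2@Q0 runs 1, rem=4, I/O yield, promote→Q0. Q0=[P2] Q1=[] Q2=[]
t=28-29: P2@Q0 runs 1, rem=3, I/O yield, promote→Q0. Q0=[P2] Q1=[] Q2=[]
t=29-30: P2@Q0 runs 1, rem=2, I/O yield, promote→Q0. Q0=[P2] Q1=[] Q2=[]
t=30-31: P2@Q0 runs 1, rem=1, I/O yield, promote→Q0. Q0=[P2] Q1=[] Q2=[]
t=31-32: P2@Q0 runs 1, rem=0, completes. Q0=[] Q1=[] Q2=[]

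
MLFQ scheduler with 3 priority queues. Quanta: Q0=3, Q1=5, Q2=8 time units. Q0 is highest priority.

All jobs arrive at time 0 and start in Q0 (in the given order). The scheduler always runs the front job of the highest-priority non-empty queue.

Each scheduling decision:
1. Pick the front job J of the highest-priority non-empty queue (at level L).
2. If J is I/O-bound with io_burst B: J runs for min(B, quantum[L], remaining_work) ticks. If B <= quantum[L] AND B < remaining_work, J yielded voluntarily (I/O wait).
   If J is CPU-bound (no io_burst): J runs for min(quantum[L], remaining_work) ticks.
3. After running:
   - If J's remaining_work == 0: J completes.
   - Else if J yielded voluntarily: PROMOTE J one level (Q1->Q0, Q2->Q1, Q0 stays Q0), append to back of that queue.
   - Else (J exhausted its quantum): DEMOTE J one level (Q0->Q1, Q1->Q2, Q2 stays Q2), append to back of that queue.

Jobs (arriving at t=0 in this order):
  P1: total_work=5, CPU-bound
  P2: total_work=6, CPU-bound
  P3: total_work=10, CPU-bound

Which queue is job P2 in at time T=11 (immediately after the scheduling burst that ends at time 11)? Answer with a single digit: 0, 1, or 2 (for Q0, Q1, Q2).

t=0-3: P1@Q0 runs 3, rem=2, quantum used, demote→Q1. Q0=[P2,P3] Q1=[P1] Q2=[]
t=3-6: P2@Q0 runs 3, rem=3, quantum used, demote→Q1. Q0=[P3] Q1=[P1,P2] Q2=[]
t=6-9: P3@Q0 runs 3, rem=7, quantum used, demote→Q1. Q0=[] Q1=[P1,P2,P3] Q2=[]
t=9-11: P1@Q1 runs 2, rem=0, completes. Q0=[] Q1=[P2,P3] Q2=[]
t=11-14: P2@Q1 runs 3, rem=0, completes. Q0=[] Q1=[P3] Q2=[]
t=14-19: P3@Q1 runs 5, rem=2, quantum used, demote→Q2. Q0=[] Q1=[] Q2=[P3]
t=19-21: P3@Q2 runs 2, rem=0, completes. Q0=[] Q1=[] Q2=[]

Answer: 1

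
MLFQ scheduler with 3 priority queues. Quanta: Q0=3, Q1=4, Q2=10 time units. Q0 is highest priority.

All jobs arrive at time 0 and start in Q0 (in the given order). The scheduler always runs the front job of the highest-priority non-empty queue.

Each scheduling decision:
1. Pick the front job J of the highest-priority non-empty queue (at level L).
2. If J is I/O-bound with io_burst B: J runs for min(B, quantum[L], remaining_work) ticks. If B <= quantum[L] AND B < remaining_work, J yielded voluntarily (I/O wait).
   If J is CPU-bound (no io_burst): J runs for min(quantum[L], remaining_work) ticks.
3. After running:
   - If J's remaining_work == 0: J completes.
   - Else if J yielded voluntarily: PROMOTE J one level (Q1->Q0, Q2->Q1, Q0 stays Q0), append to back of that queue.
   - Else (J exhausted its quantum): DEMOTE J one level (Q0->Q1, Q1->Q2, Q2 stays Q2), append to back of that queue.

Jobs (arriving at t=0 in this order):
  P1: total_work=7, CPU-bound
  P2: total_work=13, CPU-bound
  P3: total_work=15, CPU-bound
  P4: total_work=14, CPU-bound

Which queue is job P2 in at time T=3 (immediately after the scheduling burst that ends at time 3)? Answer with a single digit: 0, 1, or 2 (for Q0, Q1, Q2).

Answer: 0

Derivation:
t=0-3: P1@Q0 runs 3, rem=4, quantum used, demote→Q1. Q0=[P2,P3,P4] Q1=[P1] Q2=[]
t=3-6: P2@Q0 runs 3, rem=10, quantum used, demote→Q1. Q0=[P3,P4] Q1=[P1,P2] Q2=[]
t=6-9: P3@Q0 runs 3, rem=12, quantum used, demote→Q1. Q0=[P4] Q1=[P1,P2,P3] Q2=[]
t=9-12: P4@Q0 runs 3, rem=11, quantum used, demote→Q1. Q0=[] Q1=[P1,P2,P3,P4] Q2=[]
t=12-16: P1@Q1 runs 4, rem=0, completes. Q0=[] Q1=[P2,P3,P4] Q2=[]
t=16-20: P2@Q1 runs 4, rem=6, quantum used, demote→Q2. Q0=[] Q1=[P3,P4] Q2=[P2]
t=20-24: P3@Q1 runs 4, rem=8, quantum used, demote→Q2. Q0=[] Q1=[P4] Q2=[P2,P3]
t=24-28: P4@Q1 runs 4, rem=7, quantum used, demote→Q2. Q0=[] Q1=[] Q2=[P2,P3,P4]
t=28-34: P2@Q2 runs 6, rem=0, completes. Q0=[] Q1=[] Q2=[P3,P4]
t=34-42: P3@Q2 runs 8, rem=0, completes. Q0=[] Q1=[] Q2=[P4]
t=42-49: P4@Q2 runs 7, rem=0, completes. Q0=[] Q1=[] Q2=[]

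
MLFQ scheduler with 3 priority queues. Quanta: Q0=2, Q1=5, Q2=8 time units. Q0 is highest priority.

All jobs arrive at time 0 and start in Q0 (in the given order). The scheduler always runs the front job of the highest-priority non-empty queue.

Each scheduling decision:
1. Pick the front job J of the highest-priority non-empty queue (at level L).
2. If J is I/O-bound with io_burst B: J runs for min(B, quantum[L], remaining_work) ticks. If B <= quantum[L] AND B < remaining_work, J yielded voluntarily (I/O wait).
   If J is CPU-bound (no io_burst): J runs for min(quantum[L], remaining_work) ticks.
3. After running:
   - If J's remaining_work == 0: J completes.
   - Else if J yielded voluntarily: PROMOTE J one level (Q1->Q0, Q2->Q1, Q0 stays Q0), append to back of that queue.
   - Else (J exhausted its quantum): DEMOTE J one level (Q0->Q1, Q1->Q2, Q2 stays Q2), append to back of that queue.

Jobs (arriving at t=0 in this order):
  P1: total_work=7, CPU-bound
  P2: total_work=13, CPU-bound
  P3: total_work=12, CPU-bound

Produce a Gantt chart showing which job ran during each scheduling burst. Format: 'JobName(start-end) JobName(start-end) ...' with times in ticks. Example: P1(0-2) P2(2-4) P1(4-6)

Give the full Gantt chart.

Answer: P1(0-2) P2(2-4) P3(4-6) P1(6-11) P2(11-16) P3(16-21) P2(21-27) P3(27-32)

Derivation:
t=0-2: P1@Q0 runs 2, rem=5, quantum used, demote→Q1. Q0=[P2,P3] Q1=[P1] Q2=[]
t=2-4: P2@Q0 runs 2, rem=11, quantum used, demote→Q1. Q0=[P3] Q1=[P1,P2] Q2=[]
t=4-6: P3@Q0 runs 2, rem=10, quantum used, demote→Q1. Q0=[] Q1=[P1,P2,P3] Q2=[]
t=6-11: P1@Q1 runs 5, rem=0, completes. Q0=[] Q1=[P2,P3] Q2=[]
t=11-16: P2@Q1 runs 5, rem=6, quantum used, demote→Q2. Q0=[] Q1=[P3] Q2=[P2]
t=16-21: P3@Q1 runs 5, rem=5, quantum used, demote→Q2. Q0=[] Q1=[] Q2=[P2,P3]
t=21-27: P2@Q2 runs 6, rem=0, completes. Q0=[] Q1=[] Q2=[P3]
t=27-32: P3@Q2 runs 5, rem=0, completes. Q0=[] Q1=[] Q2=[]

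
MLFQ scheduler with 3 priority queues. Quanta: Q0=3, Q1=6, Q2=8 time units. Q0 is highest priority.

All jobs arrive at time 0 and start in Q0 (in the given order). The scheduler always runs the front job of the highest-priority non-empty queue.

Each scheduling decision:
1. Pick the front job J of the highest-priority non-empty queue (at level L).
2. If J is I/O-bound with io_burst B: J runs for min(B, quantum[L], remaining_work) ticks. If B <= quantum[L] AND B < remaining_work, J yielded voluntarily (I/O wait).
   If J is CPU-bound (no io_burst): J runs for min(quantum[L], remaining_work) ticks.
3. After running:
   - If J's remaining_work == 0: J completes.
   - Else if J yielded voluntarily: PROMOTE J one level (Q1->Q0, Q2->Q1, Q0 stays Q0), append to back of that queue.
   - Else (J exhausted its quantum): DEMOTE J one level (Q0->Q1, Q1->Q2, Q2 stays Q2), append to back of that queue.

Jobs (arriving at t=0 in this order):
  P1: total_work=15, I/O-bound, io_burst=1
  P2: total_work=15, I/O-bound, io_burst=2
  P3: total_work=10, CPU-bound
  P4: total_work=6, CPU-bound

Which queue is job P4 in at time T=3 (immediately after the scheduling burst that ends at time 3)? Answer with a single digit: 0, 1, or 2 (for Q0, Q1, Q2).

t=0-1: P1@Q0 runs 1, rem=14, I/O yield, promote→Q0. Q0=[P2,P3,P4,P1] Q1=[] Q2=[]
t=1-3: P2@Q0 runs 2, rem=13, I/O yield, promote→Q0. Q0=[P3,P4,P1,P2] Q1=[] Q2=[]
t=3-6: P3@Q0 runs 3, rem=7, quantum used, demote→Q1. Q0=[P4,P1,P2] Q1=[P3] Q2=[]
t=6-9: P4@Q0 runs 3, rem=3, quantum used, demote→Q1. Q0=[P1,P2] Q1=[P3,P4] Q2=[]
t=9-10: P1@Q0 runs 1, rem=13, I/O yield, promote→Q0. Q0=[P2,P1] Q1=[P3,P4] Q2=[]
t=10-12: P2@Q0 runs 2, rem=11, I/O yield, promote→Q0. Q0=[P1,P2] Q1=[P3,P4] Q2=[]
t=12-13: P1@Q0 runs 1, rem=12, I/O yield, promote→Q0. Q0=[P2,P1] Q1=[P3,P4] Q2=[]
t=13-15: P2@Q0 runs 2, rem=9, I/O yield, promote→Q0. Q0=[P1,P2] Q1=[P3,P4] Q2=[]
t=15-16: P1@Q0 runs 1, rem=11, I/O yield, promote→Q0. Q0=[P2,P1] Q1=[P3,P4] Q2=[]
t=16-18: P2@Q0 runs 2, rem=7, I/O yield, promote→Q0. Q0=[P1,P2] Q1=[P3,P4] Q2=[]
t=18-19: P1@Q0 runs 1, rem=10, I/O yield, promote→Q0. Q0=[P2,P1] Q1=[P3,P4] Q2=[]
t=19-21: P2@Q0 runs 2, rem=5, I/O yield, promote→Q0. Q0=[P1,P2] Q1=[P3,P4] Q2=[]
t=21-22: P1@Q0 runs 1, rem=9, I/O yield, promote→Q0. Q0=[P2,P1] Q1=[P3,P4] Q2=[]
t=22-24: P2@Q0 runs 2, rem=3, I/O yield, promote→Q0. Q0=[P1,P2] Q1=[P3,P4] Q2=[]
t=24-25: P1@Q0 runs 1, rem=8, I/O yield, promote→Q0. Q0=[P2,P1] Q1=[P3,P4] Q2=[]
t=25-27: P2@Q0 runs 2, rem=1, I/O yield, promote→Q0. Q0=[P1,P2] Q1=[P3,P4] Q2=[]
t=27-28: P1@Q0 runs 1, rem=7, I/O yield, promote→Q0. Q0=[P2,P1] Q1=[P3,P4] Q2=[]
t=28-29: P2@Q0 runs 1, rem=0, completes. Q0=[P1] Q1=[P3,P4] Q2=[]
t=29-30: P1@Q0 runs 1, rem=6, I/O yield, promote→Q0. Q0=[P1] Q1=[P3,P4] Q2=[]
t=30-31: P1@Q0 runs 1, rem=5, I/O yield, promote→Q0. Q0=[P1] Q1=[P3,P4] Q2=[]
t=31-32: P1@Q0 runs 1, rem=4, I/O yield, promote→Q0. Q0=[P1] Q1=[P3,P4] Q2=[]
t=32-33: P1@Q0 runs 1, rem=3, I/O yield, promote→Q0. Q0=[P1] Q1=[P3,P4] Q2=[]
t=33-34: P1@Q0 runs 1, rem=2, I/O yield, promote→Q0. Q0=[P1] Q1=[P3,P4] Q2=[]
t=34-35: P1@Q0 runs 1, rem=1, I/O yield, promote→Q0. Q0=[P1] Q1=[P3,P4] Q2=[]
t=35-36: P1@Q0 runs 1, rem=0, completes. Q0=[] Q1=[P3,P4] Q2=[]
t=36-42: P3@Q1 runs 6, rem=1, quantum used, demote→Q2. Q0=[] Q1=[P4] Q2=[P3]
t=42-45: P4@Q1 runs 3, rem=0, completes. Q0=[] Q1=[] Q2=[P3]
t=45-46: P3@Q2 runs 1, rem=0, completes. Q0=[] Q1=[] Q2=[]

Answer: 0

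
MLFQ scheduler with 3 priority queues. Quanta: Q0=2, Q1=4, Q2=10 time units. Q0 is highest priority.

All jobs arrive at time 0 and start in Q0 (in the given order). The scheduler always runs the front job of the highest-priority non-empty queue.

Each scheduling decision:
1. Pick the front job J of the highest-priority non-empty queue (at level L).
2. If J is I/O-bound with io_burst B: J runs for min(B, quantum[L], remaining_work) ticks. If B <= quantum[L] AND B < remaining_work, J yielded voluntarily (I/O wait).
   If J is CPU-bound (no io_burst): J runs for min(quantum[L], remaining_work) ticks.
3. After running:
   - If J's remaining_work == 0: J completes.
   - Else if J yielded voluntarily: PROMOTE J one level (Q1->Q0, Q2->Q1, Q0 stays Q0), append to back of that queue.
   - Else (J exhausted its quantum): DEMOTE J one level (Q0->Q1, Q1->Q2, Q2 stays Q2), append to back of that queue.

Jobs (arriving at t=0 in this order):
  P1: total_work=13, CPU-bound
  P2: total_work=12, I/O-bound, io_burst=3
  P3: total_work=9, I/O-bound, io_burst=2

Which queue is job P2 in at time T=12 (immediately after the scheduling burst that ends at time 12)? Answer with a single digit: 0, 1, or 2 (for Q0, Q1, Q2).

Answer: 1

Derivation:
t=0-2: P1@Q0 runs 2, rem=11, quantum used, demote→Q1. Q0=[P2,P3] Q1=[P1] Q2=[]
t=2-4: P2@Q0 runs 2, rem=10, quantum used, demote→Q1. Q0=[P3] Q1=[P1,P2] Q2=[]
t=4-6: P3@Q0 runs 2, rem=7, I/O yield, promote→Q0. Q0=[P3] Q1=[P1,P2] Q2=[]
t=6-8: P3@Q0 runs 2, rem=5, I/O yield, promote→Q0. Q0=[P3] Q1=[P1,P2] Q2=[]
t=8-10: P3@Q0 runs 2, rem=3, I/O yield, promote→Q0. Q0=[P3] Q1=[P1,P2] Q2=[]
t=10-12: P3@Q0 runs 2, rem=1, I/O yield, promote→Q0. Q0=[P3] Q1=[P1,P2] Q2=[]
t=12-13: P3@Q0 runs 1, rem=0, completes. Q0=[] Q1=[P1,P2] Q2=[]
t=13-17: P1@Q1 runs 4, rem=7, quantum used, demote→Q2. Q0=[] Q1=[P2] Q2=[P1]
t=17-20: P2@Q1 runs 3, rem=7, I/O yield, promote→Q0. Q0=[P2] Q1=[] Q2=[P1]
t=20-22: P2@Q0 runs 2, rem=5, quantum used, demote→Q1. Q0=[] Q1=[P2] Q2=[P1]
t=22-25: P2@Q1 runs 3, rem=2, I/O yield, promote→Q0. Q0=[P2] Q1=[] Q2=[P1]
t=25-27: P2@Q0 runs 2, rem=0, completes. Q0=[] Q1=[] Q2=[P1]
t=27-34: P1@Q2 runs 7, rem=0, completes. Q0=[] Q1=[] Q2=[]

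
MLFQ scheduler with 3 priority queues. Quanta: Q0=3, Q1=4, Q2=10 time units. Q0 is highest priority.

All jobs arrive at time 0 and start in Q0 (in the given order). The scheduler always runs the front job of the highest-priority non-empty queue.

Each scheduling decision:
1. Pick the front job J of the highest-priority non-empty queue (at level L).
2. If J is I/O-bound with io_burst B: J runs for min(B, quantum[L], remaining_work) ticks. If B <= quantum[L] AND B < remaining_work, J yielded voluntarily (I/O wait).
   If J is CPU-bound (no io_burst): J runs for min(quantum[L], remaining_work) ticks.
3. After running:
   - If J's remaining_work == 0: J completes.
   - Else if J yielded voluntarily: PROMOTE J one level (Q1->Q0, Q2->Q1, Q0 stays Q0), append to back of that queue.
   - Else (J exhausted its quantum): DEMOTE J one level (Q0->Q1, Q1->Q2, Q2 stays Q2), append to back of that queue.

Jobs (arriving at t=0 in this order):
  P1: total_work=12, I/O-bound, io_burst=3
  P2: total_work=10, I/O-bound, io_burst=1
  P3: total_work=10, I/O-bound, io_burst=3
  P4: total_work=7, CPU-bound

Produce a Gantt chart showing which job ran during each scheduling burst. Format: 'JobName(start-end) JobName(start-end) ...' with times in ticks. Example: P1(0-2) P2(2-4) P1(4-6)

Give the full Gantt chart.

Answer: P1(0-3) P2(3-4) P3(4-7) P4(7-10) P1(10-13) P2(13-14) P3(14-17) P1(17-20) P2(20-21) P3(21-24) P1(24-27) P2(27-28) P3(28-29) P2(29-30) P2(30-31) P2(31-32) P2(32-33) P2(33-34) P2(34-35) P4(35-39)

Derivation:
t=0-3: P1@Q0 runs 3, rem=9, I/O yield, promote→Q0. Q0=[P2,P3,P4,P1] Q1=[] Q2=[]
t=3-4: P2@Q0 runs 1, rem=9, I/O yield, promote→Q0. Q0=[P3,P4,P1,P2] Q1=[] Q2=[]
t=4-7: P3@Q0 runs 3, rem=7, I/O yield, promote→Q0. Q0=[P4,P1,P2,P3] Q1=[] Q2=[]
t=7-10: P4@Q0 runs 3, rem=4, quantum used, demote→Q1. Q0=[P1,P2,P3] Q1=[P4] Q2=[]
t=10-13: P1@Q0 runs 3, rem=6, I/O yield, promote→Q0. Q0=[P2,P3,P1] Q1=[P4] Q2=[]
t=13-14: P2@Q0 runs 1, rem=8, I/O yield, promote→Q0. Q0=[P3,P1,P2] Q1=[P4] Q2=[]
t=14-17: P3@Q0 runs 3, rem=4, I/O yield, promote→Q0. Q0=[P1,P2,P3] Q1=[P4] Q2=[]
t=17-20: P1@Q0 runs 3, rem=3, I/O yield, promote→Q0. Q0=[P2,P3,P1] Q1=[P4] Q2=[]
t=20-21: P2@Q0 runs 1, rem=7, I/O yield, promote→Q0. Q0=[P3,P1,P2] Q1=[P4] Q2=[]
t=21-24: P3@Q0 runs 3, rem=1, I/O yield, promote→Q0. Q0=[P1,P2,P3] Q1=[P4] Q2=[]
t=24-27: P1@Q0 runs 3, rem=0, completes. Q0=[P2,P3] Q1=[P4] Q2=[]
t=27-28: P2@Q0 runs 1, rem=6, I/O yield, promote→Q0. Q0=[P3,P2] Q1=[P4] Q2=[]
t=28-29: P3@Q0 runs 1, rem=0, completes. Q0=[P2] Q1=[P4] Q2=[]
t=29-30: P2@Q0 runs 1, rem=5, I/O yield, promote→Q0. Q0=[P2] Q1=[P4] Q2=[]
t=30-31: P2@Q0 runs 1, rem=4, I/O yield, promote→Q0. Q0=[P2] Q1=[P4] Q2=[]
t=31-32: P2@Q0 runs 1, rem=3, I/O yield, promote→Q0. Q0=[P2] Q1=[P4] Q2=[]
t=32-33: P2@Q0 runs 1, rem=2, I/O yield, promote→Q0. Q0=[P2] Q1=[P4] Q2=[]
t=33-34: P2@Q0 runs 1, rem=1, I/O yield, promote→Q0. Q0=[P2] Q1=[P4] Q2=[]
t=34-35: P2@Q0 runs 1, rem=0, completes. Q0=[] Q1=[P4] Q2=[]
t=35-39: P4@Q1 runs 4, rem=0, completes. Q0=[] Q1=[] Q2=[]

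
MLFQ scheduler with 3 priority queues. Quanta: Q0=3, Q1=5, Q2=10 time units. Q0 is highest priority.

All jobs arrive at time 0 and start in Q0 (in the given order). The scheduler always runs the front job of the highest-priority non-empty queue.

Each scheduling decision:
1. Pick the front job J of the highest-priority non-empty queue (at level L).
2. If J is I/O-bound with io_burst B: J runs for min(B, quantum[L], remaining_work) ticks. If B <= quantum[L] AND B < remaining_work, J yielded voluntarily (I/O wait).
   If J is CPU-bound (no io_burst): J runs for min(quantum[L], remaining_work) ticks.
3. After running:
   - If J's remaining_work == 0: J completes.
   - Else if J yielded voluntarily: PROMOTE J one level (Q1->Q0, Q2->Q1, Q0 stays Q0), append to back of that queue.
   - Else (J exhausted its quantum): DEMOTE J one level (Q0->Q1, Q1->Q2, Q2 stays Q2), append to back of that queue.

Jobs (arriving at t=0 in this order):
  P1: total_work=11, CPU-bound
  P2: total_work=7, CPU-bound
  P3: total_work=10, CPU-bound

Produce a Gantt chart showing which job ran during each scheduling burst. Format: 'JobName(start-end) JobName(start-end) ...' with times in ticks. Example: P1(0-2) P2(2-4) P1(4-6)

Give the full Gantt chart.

t=0-3: P1@Q0 runs 3, rem=8, quantum used, demote→Q1. Q0=[P2,P3] Q1=[P1] Q2=[]
t=3-6: P2@Q0 runs 3, rem=4, quantum used, demote→Q1. Q0=[P3] Q1=[P1,P2] Q2=[]
t=6-9: P3@Q0 runs 3, rem=7, quantum used, demote→Q1. Q0=[] Q1=[P1,P2,P3] Q2=[]
t=9-14: P1@Q1 runs 5, rem=3, quantum used, demote→Q2. Q0=[] Q1=[P2,P3] Q2=[P1]
t=14-18: P2@Q1 runs 4, rem=0, completes. Q0=[] Q1=[P3] Q2=[P1]
t=18-23: P3@Q1 runs 5, rem=2, quantum used, demote→Q2. Q0=[] Q1=[] Q2=[P1,P3]
t=23-26: P1@Q2 runs 3, rem=0, completes. Q0=[] Q1=[] Q2=[P3]
t=26-28: P3@Q2 runs 2, rem=0, completes. Q0=[] Q1=[] Q2=[]

Answer: P1(0-3) P2(3-6) P3(6-9) P1(9-14) P2(14-18) P3(18-23) P1(23-26) P3(26-28)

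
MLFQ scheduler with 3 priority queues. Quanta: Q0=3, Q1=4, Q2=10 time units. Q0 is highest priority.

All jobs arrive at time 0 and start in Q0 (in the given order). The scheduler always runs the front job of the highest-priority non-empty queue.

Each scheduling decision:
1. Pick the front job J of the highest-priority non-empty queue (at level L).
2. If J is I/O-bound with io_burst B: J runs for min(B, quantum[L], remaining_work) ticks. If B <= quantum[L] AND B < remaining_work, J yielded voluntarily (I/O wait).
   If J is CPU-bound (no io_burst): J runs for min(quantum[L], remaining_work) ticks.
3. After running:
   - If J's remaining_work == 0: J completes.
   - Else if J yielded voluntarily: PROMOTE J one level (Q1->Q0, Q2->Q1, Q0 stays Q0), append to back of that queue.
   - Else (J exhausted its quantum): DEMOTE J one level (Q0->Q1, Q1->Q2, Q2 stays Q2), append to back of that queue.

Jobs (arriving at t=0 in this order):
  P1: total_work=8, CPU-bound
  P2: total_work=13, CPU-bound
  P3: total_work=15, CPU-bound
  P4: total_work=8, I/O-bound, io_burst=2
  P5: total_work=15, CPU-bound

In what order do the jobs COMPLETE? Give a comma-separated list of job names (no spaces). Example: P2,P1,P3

t=0-3: P1@Q0 runs 3, rem=5, quantum used, demote→Q1. Q0=[P2,P3,P4,P5] Q1=[P1] Q2=[]
t=3-6: P2@Q0 runs 3, rem=10, quantum used, demote→Q1. Q0=[P3,P4,P5] Q1=[P1,P2] Q2=[]
t=6-9: P3@Q0 runs 3, rem=12, quantum used, demote→Q1. Q0=[P4,P5] Q1=[P1,P2,P3] Q2=[]
t=9-11: P4@Q0 runs 2, rem=6, I/O yield, promote→Q0. Q0=[P5,P4] Q1=[P1,P2,P3] Q2=[]
t=11-14: P5@Q0 runs 3, rem=12, quantum used, demote→Q1. Q0=[P4] Q1=[P1,P2,P3,P5] Q2=[]
t=14-16: P4@Q0 runs 2, rem=4, I/O yield, promote→Q0. Q0=[P4] Q1=[P1,P2,P3,P5] Q2=[]
t=16-18: P4@Q0 runs 2, rem=2, I/O yield, promote→Q0. Q0=[P4] Q1=[P1,P2,P3,P5] Q2=[]
t=18-20: P4@Q0 runs 2, rem=0, completes. Q0=[] Q1=[P1,P2,P3,P5] Q2=[]
t=20-24: P1@Q1 runs 4, rem=1, quantum used, demote→Q2. Q0=[] Q1=[P2,P3,P5] Q2=[P1]
t=24-28: P2@Q1 runs 4, rem=6, quantum used, demote→Q2. Q0=[] Q1=[P3,P5] Q2=[P1,P2]
t=28-32: P3@Q1 runs 4, rem=8, quantum used, demote→Q2. Q0=[] Q1=[P5] Q2=[P1,P2,P3]
t=32-36: P5@Q1 runs 4, rem=8, quantum used, demote→Q2. Q0=[] Q1=[] Q2=[P1,P2,P3,P5]
t=36-37: P1@Q2 runs 1, rem=0, completes. Q0=[] Q1=[] Q2=[P2,P3,P5]
t=37-43: P2@Q2 runs 6, rem=0, completes. Q0=[] Q1=[] Q2=[P3,P5]
t=43-51: P3@Q2 runs 8, rem=0, completes. Q0=[] Q1=[] Q2=[P5]
t=51-59: P5@Q2 runs 8, rem=0, completes. Q0=[] Q1=[] Q2=[]

Answer: P4,P1,P2,P3,P5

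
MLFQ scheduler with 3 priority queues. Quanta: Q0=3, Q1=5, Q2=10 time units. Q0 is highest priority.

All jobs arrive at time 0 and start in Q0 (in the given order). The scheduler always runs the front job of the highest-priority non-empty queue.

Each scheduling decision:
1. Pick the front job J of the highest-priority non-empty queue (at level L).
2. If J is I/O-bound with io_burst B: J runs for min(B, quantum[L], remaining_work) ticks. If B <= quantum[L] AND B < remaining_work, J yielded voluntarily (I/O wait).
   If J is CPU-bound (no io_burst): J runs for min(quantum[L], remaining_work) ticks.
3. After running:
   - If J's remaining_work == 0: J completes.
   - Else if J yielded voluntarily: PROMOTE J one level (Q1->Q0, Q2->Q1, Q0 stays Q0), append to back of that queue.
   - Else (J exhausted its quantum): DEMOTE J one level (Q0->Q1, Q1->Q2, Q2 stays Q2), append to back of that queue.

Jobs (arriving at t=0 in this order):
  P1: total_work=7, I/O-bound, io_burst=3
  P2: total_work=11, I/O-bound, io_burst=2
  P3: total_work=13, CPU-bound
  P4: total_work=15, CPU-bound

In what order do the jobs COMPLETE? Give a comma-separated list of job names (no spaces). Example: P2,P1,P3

Answer: P1,P2,P3,P4

Derivation:
t=0-3: P1@Q0 runs 3, rem=4, I/O yield, promote→Q0. Q0=[P2,P3,P4,P1] Q1=[] Q2=[]
t=3-5: P2@Q0 runs 2, rem=9, I/O yield, promote→Q0. Q0=[P3,P4,P1,P2] Q1=[] Q2=[]
t=5-8: P3@Q0 runs 3, rem=10, quantum used, demote→Q1. Q0=[P4,P1,P2] Q1=[P3] Q2=[]
t=8-11: P4@Q0 runs 3, rem=12, quantum used, demote→Q1. Q0=[P1,P2] Q1=[P3,P4] Q2=[]
t=11-14: P1@Q0 runs 3, rem=1, I/O yield, promote→Q0. Q0=[P2,P1] Q1=[P3,P4] Q2=[]
t=14-16: P2@Q0 runs 2, rem=7, I/O yield, promote→Q0. Q0=[P1,P2] Q1=[P3,P4] Q2=[]
t=16-17: P1@Q0 runs 1, rem=0, completes. Q0=[P2] Q1=[P3,P4] Q2=[]
t=17-19: P2@Q0 runs 2, rem=5, I/O yield, promote→Q0. Q0=[P2] Q1=[P3,P4] Q2=[]
t=19-21: P2@Q0 runs 2, rem=3, I/O yield, promote→Q0. Q0=[P2] Q1=[P3,P4] Q2=[]
t=21-23: P2@Q0 runs 2, rem=1, I/O yield, promote→Q0. Q0=[P2] Q1=[P3,P4] Q2=[]
t=23-24: P2@Q0 runs 1, rem=0, completes. Q0=[] Q1=[P3,P4] Q2=[]
t=24-29: P3@Q1 runs 5, rem=5, quantum used, demote→Q2. Q0=[] Q1=[P4] Q2=[P3]
t=29-34: P4@Q1 runs 5, rem=7, quantum used, demote→Q2. Q0=[] Q1=[] Q2=[P3,P4]
t=34-39: P3@Q2 runs 5, rem=0, completes. Q0=[] Q1=[] Q2=[P4]
t=39-46: P4@Q2 runs 7, rem=0, completes. Q0=[] Q1=[] Q2=[]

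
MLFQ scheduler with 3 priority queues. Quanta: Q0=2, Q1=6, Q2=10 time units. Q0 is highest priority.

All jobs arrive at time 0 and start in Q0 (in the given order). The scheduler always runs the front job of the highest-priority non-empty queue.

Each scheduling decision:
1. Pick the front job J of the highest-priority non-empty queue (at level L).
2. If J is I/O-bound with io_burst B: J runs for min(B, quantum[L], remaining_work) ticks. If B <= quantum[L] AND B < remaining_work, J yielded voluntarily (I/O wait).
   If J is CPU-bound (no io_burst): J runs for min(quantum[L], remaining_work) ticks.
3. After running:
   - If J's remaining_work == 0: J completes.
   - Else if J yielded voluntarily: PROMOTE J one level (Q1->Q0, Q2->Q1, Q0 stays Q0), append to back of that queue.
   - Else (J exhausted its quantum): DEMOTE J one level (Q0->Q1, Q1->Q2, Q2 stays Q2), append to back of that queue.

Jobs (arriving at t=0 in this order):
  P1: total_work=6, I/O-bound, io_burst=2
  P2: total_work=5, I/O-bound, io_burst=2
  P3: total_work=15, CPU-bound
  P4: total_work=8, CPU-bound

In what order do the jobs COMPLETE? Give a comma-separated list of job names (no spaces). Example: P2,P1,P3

Answer: P1,P2,P4,P3

Derivation:
t=0-2: P1@Q0 runs 2, rem=4, I/O yield, promote→Q0. Q0=[P2,P3,P4,P1] Q1=[] Q2=[]
t=2-4: P2@Q0 runs 2, rem=3, I/O yield, promote→Q0. Q0=[P3,P4,P1,P2] Q1=[] Q2=[]
t=4-6: P3@Q0 runs 2, rem=13, quantum used, demote→Q1. Q0=[P4,P1,P2] Q1=[P3] Q2=[]
t=6-8: P4@Q0 runs 2, rem=6, quantum used, demote→Q1. Q0=[P1,P2] Q1=[P3,P4] Q2=[]
t=8-10: P1@Q0 runs 2, rem=2, I/O yield, promote→Q0. Q0=[P2,P1] Q1=[P3,P4] Q2=[]
t=10-12: P2@Q0 runs 2, rem=1, I/O yield, promote→Q0. Q0=[P1,P2] Q1=[P3,P4] Q2=[]
t=12-14: P1@Q0 runs 2, rem=0, completes. Q0=[P2] Q1=[P3,P4] Q2=[]
t=14-15: P2@Q0 runs 1, rem=0, completes. Q0=[] Q1=[P3,P4] Q2=[]
t=15-21: P3@Q1 runs 6, rem=7, quantum used, demote→Q2. Q0=[] Q1=[P4] Q2=[P3]
t=21-27: P4@Q1 runs 6, rem=0, completes. Q0=[] Q1=[] Q2=[P3]
t=27-34: P3@Q2 runs 7, rem=0, completes. Q0=[] Q1=[] Q2=[]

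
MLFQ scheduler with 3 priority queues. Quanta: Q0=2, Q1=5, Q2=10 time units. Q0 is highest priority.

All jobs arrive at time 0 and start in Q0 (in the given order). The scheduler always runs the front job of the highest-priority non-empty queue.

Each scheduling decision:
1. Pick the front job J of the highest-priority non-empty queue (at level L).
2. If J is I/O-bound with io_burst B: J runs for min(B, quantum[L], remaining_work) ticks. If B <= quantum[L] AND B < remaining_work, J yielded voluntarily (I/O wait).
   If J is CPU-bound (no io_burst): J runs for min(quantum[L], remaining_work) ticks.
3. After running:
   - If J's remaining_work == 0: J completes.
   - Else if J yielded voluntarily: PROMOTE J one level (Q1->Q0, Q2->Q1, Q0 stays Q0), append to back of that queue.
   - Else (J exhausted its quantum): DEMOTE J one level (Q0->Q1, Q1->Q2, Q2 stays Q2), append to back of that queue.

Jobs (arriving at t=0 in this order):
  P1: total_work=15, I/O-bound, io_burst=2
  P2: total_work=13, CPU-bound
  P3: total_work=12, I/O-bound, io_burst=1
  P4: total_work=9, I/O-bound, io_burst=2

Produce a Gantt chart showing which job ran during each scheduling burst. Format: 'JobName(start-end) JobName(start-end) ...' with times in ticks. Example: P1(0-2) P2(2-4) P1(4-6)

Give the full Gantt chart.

t=0-2: P1@Q0 runs 2, rem=13, I/O yield, promote→Q0. Q0=[P2,P3,P4,P1] Q1=[] Q2=[]
t=2-4: P2@Q0 runs 2, rem=11, quantum used, demote→Q1. Q0=[P3,P4,P1] Q1=[P2] Q2=[]
t=4-5: P3@Q0 runs 1, rem=11, I/O yield, promote→Q0. Q0=[P4,P1,P3] Q1=[P2] Q2=[]
t=5-7: P4@Q0 runs 2, rem=7, I/O yield, promote→Q0. Q0=[P1,P3,P4] Q1=[P2] Q2=[]
t=7-9: P1@Q0 runs 2, rem=11, I/O yield, promote→Q0. Q0=[P3,P4,P1] Q1=[P2] Q2=[]
t=9-10: P3@Q0 runs 1, rem=10, I/O yield, promote→Q0. Q0=[P4,P1,P3] Q1=[P2] Q2=[]
t=10-12: P4@Q0 runs 2, rem=5, I/O yield, promote→Q0. Q0=[P1,P3,P4] Q1=[P2] Q2=[]
t=12-14: P1@Q0 runs 2, rem=9, I/O yield, promote→Q0. Q0=[P3,P4,P1] Q1=[P2] Q2=[]
t=14-15: P3@Q0 runs 1, rem=9, I/O yield, promote→Q0. Q0=[P4,P1,P3] Q1=[P2] Q2=[]
t=15-17: P4@Q0 runs 2, rem=3, I/O yield, promote→Q0. Q0=[P1,P3,P4] Q1=[P2] Q2=[]
t=17-19: P1@Q0 runs 2, rem=7, I/O yield, promote→Q0. Q0=[P3,P4,P1] Q1=[P2] Q2=[]
t=19-20: P3@Q0 runs 1, rem=8, I/O yield, promote→Q0. Q0=[P4,P1,P3] Q1=[P2] Q2=[]
t=20-22: P4@Q0 runs 2, rem=1, I/O yield, promote→Q0. Q0=[P1,P3,P4] Q1=[P2] Q2=[]
t=22-24: P1@Q0 runs 2, rem=5, I/O yield, promote→Q0. Q0=[P3,P4,P1] Q1=[P2] Q2=[]
t=24-25: P3@Q0 runs 1, rem=7, I/O yield, promote→Q0. Q0=[P4,P1,P3] Q1=[P2] Q2=[]
t=25-26: P4@Q0 runs 1, rem=0, completes. Q0=[P1,P3] Q1=[P2] Q2=[]
t=26-28: P1@Q0 runs 2, rem=3, I/O yield, promote→Q0. Q0=[P3,P1] Q1=[P2] Q2=[]
t=28-29: P3@Q0 runs 1, rem=6, I/O yield, promote→Q0. Q0=[P1,P3] Q1=[P2] Q2=[]
t=29-31: P1@Q0 runs 2, rem=1, I/O yield, promote→Q0. Q0=[P3,P1] Q1=[P2] Q2=[]
t=31-32: P3@Q0 runs 1, rem=5, I/O yield, promote→Q0. Q0=[P1,P3] Q1=[P2] Q2=[]
t=32-33: P1@Q0 runs 1, rem=0, completes. Q0=[P3] Q1=[P2] Q2=[]
t=33-34: P3@Q0 runs 1, rem=4, I/O yield, promote→Q0. Q0=[P3] Q1=[P2] Q2=[]
t=34-35: P3@Q0 runs 1, rem=3, I/O yield, promote→Q0. Q0=[P3] Q1=[P2] Q2=[]
t=35-36: P3@Q0 runs 1, rem=2, I/O yield, promote→Q0. Q0=[P3] Q1=[P2] Q2=[]
t=36-37: P3@Q0 runs 1, rem=1, I/O yield, promote→Q0. Q0=[P3] Q1=[P2] Q2=[]
t=37-38: P3@Q0 runs 1, rem=0, completes. Q0=[] Q1=[P2] Q2=[]
t=38-43: P2@Q1 runs 5, rem=6, quantum used, demote→Q2. Q0=[] Q1=[] Q2=[P2]
t=43-49: P2@Q2 runs 6, rem=0, completes. Q0=[] Q1=[] Q2=[]

Answer: P1(0-2) P2(2-4) P3(4-5) P4(5-7) P1(7-9) P3(9-10) P4(10-12) P1(12-14) P3(14-15) P4(15-17) P1(17-19) P3(19-20) P4(20-22) P1(22-24) P3(24-25) P4(25-26) P1(26-28) P3(28-29) P1(29-31) P3(31-32) P1(32-33) P3(33-34) P3(34-35) P3(35-36) P3(36-37) P3(37-38) P2(38-43) P2(43-49)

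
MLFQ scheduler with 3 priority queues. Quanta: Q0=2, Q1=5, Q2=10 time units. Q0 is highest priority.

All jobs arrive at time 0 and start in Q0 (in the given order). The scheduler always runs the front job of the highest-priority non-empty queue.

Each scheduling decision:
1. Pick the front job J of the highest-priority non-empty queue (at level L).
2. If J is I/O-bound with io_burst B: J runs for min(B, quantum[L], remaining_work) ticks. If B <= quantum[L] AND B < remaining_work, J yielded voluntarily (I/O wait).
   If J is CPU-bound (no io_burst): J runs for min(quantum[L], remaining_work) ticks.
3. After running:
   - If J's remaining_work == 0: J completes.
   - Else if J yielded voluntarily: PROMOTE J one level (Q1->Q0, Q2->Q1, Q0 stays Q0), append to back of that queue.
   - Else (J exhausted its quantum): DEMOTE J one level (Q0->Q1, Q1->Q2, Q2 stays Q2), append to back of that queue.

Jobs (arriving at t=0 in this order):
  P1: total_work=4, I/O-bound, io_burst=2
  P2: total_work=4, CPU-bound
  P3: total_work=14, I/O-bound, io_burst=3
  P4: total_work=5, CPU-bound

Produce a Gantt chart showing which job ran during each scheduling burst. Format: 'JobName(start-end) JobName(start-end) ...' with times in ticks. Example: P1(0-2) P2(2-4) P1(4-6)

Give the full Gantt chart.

t=0-2: P1@Q0 runs 2, rem=2, I/O yield, promote→Q0. Q0=[P2,P3,P4,P1] Q1=[] Q2=[]
t=2-4: P2@Q0 runs 2, rem=2, quantum used, demote→Q1. Q0=[P3,P4,P1] Q1=[P2] Q2=[]
t=4-6: P3@Q0 runs 2, rem=12, quantum used, demote→Q1. Q0=[P4,P1] Q1=[P2,P3] Q2=[]
t=6-8: P4@Q0 runs 2, rem=3, quantum used, demote→Q1. Q0=[P1] Q1=[P2,P3,P4] Q2=[]
t=8-10: P1@Q0 runs 2, rem=0, completes. Q0=[] Q1=[P2,P3,P4] Q2=[]
t=10-12: P2@Q1 runs 2, rem=0, completes. Q0=[] Q1=[P3,P4] Q2=[]
t=12-15: P3@Q1 runs 3, rem=9, I/O yield, promote→Q0. Q0=[P3] Q1=[P4] Q2=[]
t=15-17: P3@Q0 runs 2, rem=7, quantum used, demote→Q1. Q0=[] Q1=[P4,P3] Q2=[]
t=17-20: P4@Q1 runs 3, rem=0, completes. Q0=[] Q1=[P3] Q2=[]
t=20-23: P3@Q1 runs 3, rem=4, I/O yield, promote→Q0. Q0=[P3] Q1=[] Q2=[]
t=23-25: P3@Q0 runs 2, rem=2, quantum used, demote→Q1. Q0=[] Q1=[P3] Q2=[]
t=25-27: P3@Q1 runs 2, rem=0, completes. Q0=[] Q1=[] Q2=[]

Answer: P1(0-2) P2(2-4) P3(4-6) P4(6-8) P1(8-10) P2(10-12) P3(12-15) P3(15-17) P4(17-20) P3(20-23) P3(23-25) P3(25-27)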